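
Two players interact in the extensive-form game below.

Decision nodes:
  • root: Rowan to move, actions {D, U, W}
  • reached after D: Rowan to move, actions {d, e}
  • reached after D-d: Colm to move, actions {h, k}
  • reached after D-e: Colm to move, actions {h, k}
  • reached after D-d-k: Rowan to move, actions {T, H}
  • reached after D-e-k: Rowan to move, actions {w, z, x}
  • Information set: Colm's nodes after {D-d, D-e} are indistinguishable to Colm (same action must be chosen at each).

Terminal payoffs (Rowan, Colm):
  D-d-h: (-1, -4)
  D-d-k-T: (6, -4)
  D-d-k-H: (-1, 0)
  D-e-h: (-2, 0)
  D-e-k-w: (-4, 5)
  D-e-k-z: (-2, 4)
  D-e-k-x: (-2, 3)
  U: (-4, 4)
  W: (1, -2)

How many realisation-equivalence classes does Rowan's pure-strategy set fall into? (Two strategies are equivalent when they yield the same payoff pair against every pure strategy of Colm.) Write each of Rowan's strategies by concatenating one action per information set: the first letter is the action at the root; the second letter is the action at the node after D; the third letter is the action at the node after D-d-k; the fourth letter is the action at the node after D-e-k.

Rowan has 36 pure strategies: DdTw, DdTz, DdTx, DdHw, DdHz, DdHx, DeTw, DeTz, DeTx, DeHw, DeHz, DeHx, UdTw, UdTz, UdTx, UdHw, UdHz, UdHx, UeTw, UeTz, UeTx, UeHw, UeHz, UeHx, WdTw, WdTz, WdTx, WdHw, WdHz, WdHx, WeTw, WeTz, WeTx, WeHw, WeHz, WeHx. Columns: h, k.
{DdTw, DdTz, DdTx} → row (-1,-4) (6,-4)
{DdHw, DdHz, DdHx} → row (-1,-4) (-1,0)
{DeTw, DeHw} → row (-2,0) (-4,5)
{DeTz, DeHz} → row (-2,0) (-2,4)
{DeTx, DeHx} → row (-2,0) (-2,3)
{UdTw, UdTz, UdTx, UdHw, UdHz, UdHx, UeTw, UeTz, UeTx, UeHw, UeHz, UeHx} → row (-4,4) (-4,4)
{WdTw, WdTz, WdTx, WdHw, WdHz, WdHx, WeTw, WeTz, WeTx, WeHw, WeHz, WeHx} → row (1,-2) (1,-2)
That's 7 distinct rows out of 36 strategies.

7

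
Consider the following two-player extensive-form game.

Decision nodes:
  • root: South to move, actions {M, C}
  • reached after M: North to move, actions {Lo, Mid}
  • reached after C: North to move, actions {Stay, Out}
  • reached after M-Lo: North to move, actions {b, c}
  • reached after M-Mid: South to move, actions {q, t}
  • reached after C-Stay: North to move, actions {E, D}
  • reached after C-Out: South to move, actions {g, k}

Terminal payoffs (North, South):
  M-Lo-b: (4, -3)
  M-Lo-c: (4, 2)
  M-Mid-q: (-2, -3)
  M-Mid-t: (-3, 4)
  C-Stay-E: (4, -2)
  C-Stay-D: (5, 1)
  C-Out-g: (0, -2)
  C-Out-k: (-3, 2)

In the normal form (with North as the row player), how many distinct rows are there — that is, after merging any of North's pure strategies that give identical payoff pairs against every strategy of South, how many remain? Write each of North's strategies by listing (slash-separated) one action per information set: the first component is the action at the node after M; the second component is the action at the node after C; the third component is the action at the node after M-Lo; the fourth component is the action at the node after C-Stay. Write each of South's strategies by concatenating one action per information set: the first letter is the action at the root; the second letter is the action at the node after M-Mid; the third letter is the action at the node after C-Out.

9

North has 16 pure strategies: Lo/Stay/b/E, Lo/Stay/b/D, Lo/Stay/c/E, Lo/Stay/c/D, Lo/Out/b/E, Lo/Out/b/D, Lo/Out/c/E, Lo/Out/c/D, Mid/Stay/b/E, Mid/Stay/b/D, Mid/Stay/c/E, Mid/Stay/c/D, Mid/Out/b/E, Mid/Out/b/D, Mid/Out/c/E, Mid/Out/c/D. Columns: Mqg, Mqk, Mtg, Mtk, Cqg, Cqk, Ctg, Ctk.
{Lo/Stay/b/E} → row (4,-3) (4,-3) (4,-3) (4,-3) (4,-2) (4,-2) (4,-2) (4,-2)
{Lo/Stay/b/D} → row (4,-3) (4,-3) (4,-3) (4,-3) (5,1) (5,1) (5,1) (5,1)
{Lo/Stay/c/E} → row (4,2) (4,2) (4,2) (4,2) (4,-2) (4,-2) (4,-2) (4,-2)
{Lo/Stay/c/D} → row (4,2) (4,2) (4,2) (4,2) (5,1) (5,1) (5,1) (5,1)
{Lo/Out/b/E, Lo/Out/b/D} → row (4,-3) (4,-3) (4,-3) (4,-3) (0,-2) (-3,2) (0,-2) (-3,2)
{Lo/Out/c/E, Lo/Out/c/D} → row (4,2) (4,2) (4,2) (4,2) (0,-2) (-3,2) (0,-2) (-3,2)
{Mid/Stay/b/E, Mid/Stay/c/E} → row (-2,-3) (-2,-3) (-3,4) (-3,4) (4,-2) (4,-2) (4,-2) (4,-2)
{Mid/Stay/b/D, Mid/Stay/c/D} → row (-2,-3) (-2,-3) (-3,4) (-3,4) (5,1) (5,1) (5,1) (5,1)
{Mid/Out/b/E, Mid/Out/b/D, Mid/Out/c/E, Mid/Out/c/D} → row (-2,-3) (-2,-3) (-3,4) (-3,4) (0,-2) (-3,2) (0,-2) (-3,2)
That's 9 distinct rows out of 16 strategies.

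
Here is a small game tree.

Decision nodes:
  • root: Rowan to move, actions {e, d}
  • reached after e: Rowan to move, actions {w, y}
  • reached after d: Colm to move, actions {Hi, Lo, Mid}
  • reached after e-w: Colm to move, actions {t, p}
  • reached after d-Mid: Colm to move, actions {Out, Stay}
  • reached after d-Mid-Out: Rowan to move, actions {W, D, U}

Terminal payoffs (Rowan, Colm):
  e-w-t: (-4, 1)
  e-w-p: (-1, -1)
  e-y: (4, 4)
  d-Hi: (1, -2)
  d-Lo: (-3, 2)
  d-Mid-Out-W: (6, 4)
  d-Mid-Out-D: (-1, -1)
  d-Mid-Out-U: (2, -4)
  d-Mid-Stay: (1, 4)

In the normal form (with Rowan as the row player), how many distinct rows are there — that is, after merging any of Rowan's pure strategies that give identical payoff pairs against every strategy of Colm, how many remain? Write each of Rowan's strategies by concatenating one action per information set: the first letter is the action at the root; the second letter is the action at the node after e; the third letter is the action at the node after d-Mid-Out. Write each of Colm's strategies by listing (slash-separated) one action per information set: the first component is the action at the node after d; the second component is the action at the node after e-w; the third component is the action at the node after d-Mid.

Rowan has 12 pure strategies: ewW, ewD, ewU, eyW, eyD, eyU, dwW, dwD, dwU, dyW, dyD, dyU. Columns: Hi/t/Out, Hi/t/Stay, Hi/p/Out, Hi/p/Stay, Lo/t/Out, Lo/t/Stay, Lo/p/Out, Lo/p/Stay, Mid/t/Out, Mid/t/Stay, Mid/p/Out, Mid/p/Stay.
{ewW, ewD, ewU} → row (-4,1) (-4,1) (-1,-1) (-1,-1) (-4,1) (-4,1) (-1,-1) (-1,-1) (-4,1) (-4,1) (-1,-1) (-1,-1)
{eyW, eyD, eyU} → row (4,4) (4,4) (4,4) (4,4) (4,4) (4,4) (4,4) (4,4) (4,4) (4,4) (4,4) (4,4)
{dwW, dyW} → row (1,-2) (1,-2) (1,-2) (1,-2) (-3,2) (-3,2) (-3,2) (-3,2) (6,4) (1,4) (6,4) (1,4)
{dwD, dyD} → row (1,-2) (1,-2) (1,-2) (1,-2) (-3,2) (-3,2) (-3,2) (-3,2) (-1,-1) (1,4) (-1,-1) (1,4)
{dwU, dyU} → row (1,-2) (1,-2) (1,-2) (1,-2) (-3,2) (-3,2) (-3,2) (-3,2) (2,-4) (1,4) (2,-4) (1,4)
That's 5 distinct rows out of 12 strategies.

5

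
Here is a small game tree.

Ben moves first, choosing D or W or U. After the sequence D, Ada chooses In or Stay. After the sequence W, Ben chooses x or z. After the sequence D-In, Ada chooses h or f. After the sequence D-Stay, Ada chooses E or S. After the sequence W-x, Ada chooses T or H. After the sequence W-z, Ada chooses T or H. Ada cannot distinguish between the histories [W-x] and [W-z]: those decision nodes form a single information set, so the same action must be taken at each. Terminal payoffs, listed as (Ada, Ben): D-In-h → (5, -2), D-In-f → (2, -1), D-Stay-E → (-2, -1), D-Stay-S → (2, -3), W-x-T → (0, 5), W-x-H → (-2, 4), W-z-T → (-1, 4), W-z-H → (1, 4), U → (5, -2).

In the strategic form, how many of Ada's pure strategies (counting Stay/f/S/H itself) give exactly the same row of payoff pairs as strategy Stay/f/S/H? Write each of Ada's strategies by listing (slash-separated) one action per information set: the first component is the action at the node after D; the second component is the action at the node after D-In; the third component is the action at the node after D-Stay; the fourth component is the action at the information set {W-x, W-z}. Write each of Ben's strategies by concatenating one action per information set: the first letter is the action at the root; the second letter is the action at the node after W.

2

Row for Stay/f/S/H (columns Dx, Dz, Wx, Wz, Ux, Uz): (2,-3) (2,-3) (-2,4) (1,4) (5,-2) (5,-2).
Under Stay/f/S/H, Ada's choice at the node after D-In can never be reached regardless of what Ben does, so varying those choices leaves every outcome unchanged.
Holding the reachable choices fixed and varying the unreachable one freely already gives 2 equivalent strategies.
No other strategy reproduces this row, so those 2 are the full class: Stay/h/S/H, Stay/f/S/H.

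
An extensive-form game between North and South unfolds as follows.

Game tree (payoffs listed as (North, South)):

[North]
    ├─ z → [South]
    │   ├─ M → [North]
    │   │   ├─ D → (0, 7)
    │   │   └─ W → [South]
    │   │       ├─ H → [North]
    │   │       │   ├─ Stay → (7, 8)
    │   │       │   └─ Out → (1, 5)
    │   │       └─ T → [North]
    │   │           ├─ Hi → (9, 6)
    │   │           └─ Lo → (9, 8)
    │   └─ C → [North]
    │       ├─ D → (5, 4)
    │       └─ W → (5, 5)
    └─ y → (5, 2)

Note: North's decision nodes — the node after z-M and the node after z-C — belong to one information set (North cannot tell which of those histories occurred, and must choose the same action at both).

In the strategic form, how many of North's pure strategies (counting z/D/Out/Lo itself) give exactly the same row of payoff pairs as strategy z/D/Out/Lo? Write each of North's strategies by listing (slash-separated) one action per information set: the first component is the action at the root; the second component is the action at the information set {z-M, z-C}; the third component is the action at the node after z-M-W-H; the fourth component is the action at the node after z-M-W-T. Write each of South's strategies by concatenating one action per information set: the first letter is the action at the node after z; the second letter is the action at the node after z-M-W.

Row for z/D/Out/Lo (columns MH, MT, CH, CT): (0,7) (0,7) (5,4) (5,4).
Under z/D/Out/Lo, North's choice at the node after z-M-W-H and at the node after z-M-W-T can never be reached regardless of what South does, so varying those choices leaves every outcome unchanged.
Holding the reachable choices fixed and varying the unreachable ones freely already gives 2 × 2 = 4 equivalent strategies.
No other strategy reproduces this row, so those 4 are the full class: z/D/Stay/Hi, z/D/Stay/Lo, z/D/Out/Hi, z/D/Out/Lo.

4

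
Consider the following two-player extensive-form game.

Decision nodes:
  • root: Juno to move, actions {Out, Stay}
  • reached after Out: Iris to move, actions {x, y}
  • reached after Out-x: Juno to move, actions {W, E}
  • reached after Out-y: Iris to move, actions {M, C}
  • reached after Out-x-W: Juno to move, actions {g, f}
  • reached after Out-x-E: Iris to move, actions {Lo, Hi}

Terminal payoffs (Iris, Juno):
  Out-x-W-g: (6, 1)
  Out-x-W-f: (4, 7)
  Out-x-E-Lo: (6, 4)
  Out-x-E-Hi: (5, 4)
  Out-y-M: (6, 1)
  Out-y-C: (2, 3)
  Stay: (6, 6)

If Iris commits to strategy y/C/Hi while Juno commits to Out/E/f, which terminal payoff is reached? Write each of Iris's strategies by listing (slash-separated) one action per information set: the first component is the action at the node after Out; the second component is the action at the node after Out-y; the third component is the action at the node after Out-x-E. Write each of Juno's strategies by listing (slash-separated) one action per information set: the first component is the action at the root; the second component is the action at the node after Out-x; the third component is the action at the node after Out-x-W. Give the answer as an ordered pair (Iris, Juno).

(2, 3)

Trace the play path from the root:
  Juno plays Out
  Iris plays y at [Out]
  Iris plays C at [Out-y]
→ terminal payoff (2, 3).
(Iris's choice at the node after Out-x-E is never reached on this path, so it doesn't affect the outcome.)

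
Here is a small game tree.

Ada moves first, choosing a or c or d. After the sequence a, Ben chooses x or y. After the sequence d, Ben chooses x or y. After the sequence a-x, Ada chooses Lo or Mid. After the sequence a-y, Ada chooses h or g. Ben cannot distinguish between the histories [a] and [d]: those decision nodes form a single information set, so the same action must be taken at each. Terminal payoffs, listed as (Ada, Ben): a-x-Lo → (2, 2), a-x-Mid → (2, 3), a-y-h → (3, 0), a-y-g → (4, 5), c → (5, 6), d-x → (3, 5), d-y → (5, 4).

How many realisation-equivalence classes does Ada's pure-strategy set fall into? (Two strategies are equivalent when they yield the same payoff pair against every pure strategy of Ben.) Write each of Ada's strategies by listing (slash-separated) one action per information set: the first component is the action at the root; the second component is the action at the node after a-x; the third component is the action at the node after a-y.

Ada has 12 pure strategies: a/Lo/h, a/Lo/g, a/Mid/h, a/Mid/g, c/Lo/h, c/Lo/g, c/Mid/h, c/Mid/g, d/Lo/h, d/Lo/g, d/Mid/h, d/Mid/g. Columns: x, y.
{a/Lo/h} → row (2,2) (3,0)
{a/Lo/g} → row (2,2) (4,5)
{a/Mid/h} → row (2,3) (3,0)
{a/Mid/g} → row (2,3) (4,5)
{c/Lo/h, c/Lo/g, c/Mid/h, c/Mid/g} → row (5,6) (5,6)
{d/Lo/h, d/Lo/g, d/Mid/h, d/Mid/g} → row (3,5) (5,4)
That's 6 distinct rows out of 12 strategies.

6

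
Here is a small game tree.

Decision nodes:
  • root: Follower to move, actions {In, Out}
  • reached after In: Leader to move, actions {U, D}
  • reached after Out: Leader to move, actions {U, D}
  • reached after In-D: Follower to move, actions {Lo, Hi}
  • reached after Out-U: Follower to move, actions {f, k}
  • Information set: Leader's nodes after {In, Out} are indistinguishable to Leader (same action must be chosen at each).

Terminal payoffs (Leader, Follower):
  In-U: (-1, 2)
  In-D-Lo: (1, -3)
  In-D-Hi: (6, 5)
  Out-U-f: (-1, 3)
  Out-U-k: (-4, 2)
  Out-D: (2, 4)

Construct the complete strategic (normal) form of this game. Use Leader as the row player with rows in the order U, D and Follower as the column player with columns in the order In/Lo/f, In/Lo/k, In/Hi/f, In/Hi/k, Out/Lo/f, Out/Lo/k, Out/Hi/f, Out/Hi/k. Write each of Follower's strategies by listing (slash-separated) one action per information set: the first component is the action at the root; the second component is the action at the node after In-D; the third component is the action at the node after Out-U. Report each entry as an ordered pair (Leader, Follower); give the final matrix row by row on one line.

U: (-1,2) (-1,2) (-1,2) (-1,2) (-1,3) (-4,2) (-1,3) (-4,2) | D: (1,-3) (1,-3) (6,5) (6,5) (2,4) (2,4) (2,4) (2,4)

      In/Lo/f  In/Lo/k  In/Hi/f  In/Hi/k  Out/Lo/f  Out/Lo/k  Out/Hi/f  Out/Hi/k
   U   (-1,2)   (-1,2)   (-1,2)   (-1,2)   (-1,3)   (-4,2)   (-1,3)   (-4,2)
   D   (1,-3)   (1,-3)    (6,5)    (6,5)    (2,4)    (2,4)    (2,4)    (2,4)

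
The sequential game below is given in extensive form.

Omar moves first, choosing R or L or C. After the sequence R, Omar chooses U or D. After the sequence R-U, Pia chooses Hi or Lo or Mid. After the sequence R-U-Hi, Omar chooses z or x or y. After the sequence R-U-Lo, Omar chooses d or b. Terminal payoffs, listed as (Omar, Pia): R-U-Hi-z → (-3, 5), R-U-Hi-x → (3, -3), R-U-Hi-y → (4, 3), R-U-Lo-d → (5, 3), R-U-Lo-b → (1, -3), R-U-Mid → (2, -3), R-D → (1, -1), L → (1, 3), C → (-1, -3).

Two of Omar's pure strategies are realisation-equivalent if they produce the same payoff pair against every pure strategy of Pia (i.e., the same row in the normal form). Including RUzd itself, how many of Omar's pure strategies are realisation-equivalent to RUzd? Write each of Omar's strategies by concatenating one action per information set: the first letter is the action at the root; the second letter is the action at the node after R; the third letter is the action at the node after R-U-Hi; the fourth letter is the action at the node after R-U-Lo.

1

Row for RUzd (columns Hi, Lo, Mid): (-3,5) (5,3) (2,-3).
Every one of Omar's information sets is on the play path for some reply by Pia when Omar follows RUzd.
Changing the action at any of them therefore changes at least one column, so only RUzd itself gives this row.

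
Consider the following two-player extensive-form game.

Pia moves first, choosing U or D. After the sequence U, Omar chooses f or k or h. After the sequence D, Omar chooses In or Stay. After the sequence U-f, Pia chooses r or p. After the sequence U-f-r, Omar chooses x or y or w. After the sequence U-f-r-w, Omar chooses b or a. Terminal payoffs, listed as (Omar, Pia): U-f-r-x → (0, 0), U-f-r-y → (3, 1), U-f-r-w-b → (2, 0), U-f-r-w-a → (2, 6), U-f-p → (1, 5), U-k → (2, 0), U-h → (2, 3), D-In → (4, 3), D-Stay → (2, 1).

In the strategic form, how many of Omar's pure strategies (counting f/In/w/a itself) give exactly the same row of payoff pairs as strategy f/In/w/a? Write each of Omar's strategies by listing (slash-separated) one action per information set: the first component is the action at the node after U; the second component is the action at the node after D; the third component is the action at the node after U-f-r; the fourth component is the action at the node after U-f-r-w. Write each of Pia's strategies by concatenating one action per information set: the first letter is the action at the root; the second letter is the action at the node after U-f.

Row for f/In/w/a (columns Ur, Up, Dr, Dp): (2,6) (1,5) (4,3) (4,3).
Every one of Omar's information sets is on the play path for some reply by Pia when Omar follows f/In/w/a.
Changing the action at any of them therefore changes at least one column, so only f/In/w/a itself gives this row.

1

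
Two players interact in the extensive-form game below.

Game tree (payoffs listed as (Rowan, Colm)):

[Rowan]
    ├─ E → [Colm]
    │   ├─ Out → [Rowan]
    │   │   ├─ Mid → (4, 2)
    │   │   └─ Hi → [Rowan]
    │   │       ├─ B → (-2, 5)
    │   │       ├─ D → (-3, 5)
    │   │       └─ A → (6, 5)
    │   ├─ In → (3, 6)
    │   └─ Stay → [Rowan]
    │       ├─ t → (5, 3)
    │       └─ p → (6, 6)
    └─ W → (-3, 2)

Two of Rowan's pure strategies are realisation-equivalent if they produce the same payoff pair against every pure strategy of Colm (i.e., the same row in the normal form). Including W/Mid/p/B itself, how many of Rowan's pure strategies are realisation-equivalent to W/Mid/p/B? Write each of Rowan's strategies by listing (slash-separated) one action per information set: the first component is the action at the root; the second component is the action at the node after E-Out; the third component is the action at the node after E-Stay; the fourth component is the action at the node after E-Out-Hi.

Row for W/Mid/p/B (columns Out, In, Stay): (-3,2) (-3,2) (-3,2).
Under W/Mid/p/B, Rowan's choice at the node after E-Out and at the node after E-Stay and at the node after E-Out-Hi can never be reached regardless of what Colm does, so varying those choices leaves every outcome unchanged.
Holding the reachable choices fixed and varying the unreachable ones freely already gives 2 × 2 × 3 = 12 equivalent strategies.
No other strategy reproduces this row, so those 12 are the full class: W/Mid/t/B, W/Mid/t/D, W/Mid/t/A, W/Mid/p/B, W/Mid/p/D, W/Mid/p/A, W/Hi/t/B, W/Hi/t/D, W/Hi/t/A, W/Hi/p/B, W/Hi/p/D, W/Hi/p/A.

12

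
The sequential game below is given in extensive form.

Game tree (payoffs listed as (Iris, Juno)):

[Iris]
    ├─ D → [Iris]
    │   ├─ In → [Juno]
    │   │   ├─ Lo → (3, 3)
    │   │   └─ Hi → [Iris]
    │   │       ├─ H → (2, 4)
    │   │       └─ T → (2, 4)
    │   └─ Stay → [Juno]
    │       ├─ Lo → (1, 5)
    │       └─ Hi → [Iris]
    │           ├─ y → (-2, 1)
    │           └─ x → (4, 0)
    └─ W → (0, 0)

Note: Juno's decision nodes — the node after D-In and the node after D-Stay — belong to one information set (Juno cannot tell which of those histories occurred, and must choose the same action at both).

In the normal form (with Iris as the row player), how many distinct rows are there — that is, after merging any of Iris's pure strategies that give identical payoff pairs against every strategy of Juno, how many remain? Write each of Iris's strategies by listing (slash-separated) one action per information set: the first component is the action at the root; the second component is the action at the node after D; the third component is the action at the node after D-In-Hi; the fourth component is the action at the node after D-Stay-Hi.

Iris has 16 pure strategies: D/In/H/y, D/In/H/x, D/In/T/y, D/In/T/x, D/Stay/H/y, D/Stay/H/x, D/Stay/T/y, D/Stay/T/x, W/In/H/y, W/In/H/x, W/In/T/y, W/In/T/x, W/Stay/H/y, W/Stay/H/x, W/Stay/T/y, W/Stay/T/x. Columns: Lo, Hi.
{D/In/H/y, D/In/H/x, D/In/T/y, D/In/T/x} → row (3,3) (2,4)
{D/Stay/H/y, D/Stay/T/y} → row (1,5) (-2,1)
{D/Stay/H/x, D/Stay/T/x} → row (1,5) (4,0)
{W/In/H/y, W/In/H/x, W/In/T/y, W/In/T/x, W/Stay/H/y, W/Stay/H/x, W/Stay/T/y, W/Stay/T/x} → row (0,0) (0,0)
That's 4 distinct rows out of 16 strategies.

4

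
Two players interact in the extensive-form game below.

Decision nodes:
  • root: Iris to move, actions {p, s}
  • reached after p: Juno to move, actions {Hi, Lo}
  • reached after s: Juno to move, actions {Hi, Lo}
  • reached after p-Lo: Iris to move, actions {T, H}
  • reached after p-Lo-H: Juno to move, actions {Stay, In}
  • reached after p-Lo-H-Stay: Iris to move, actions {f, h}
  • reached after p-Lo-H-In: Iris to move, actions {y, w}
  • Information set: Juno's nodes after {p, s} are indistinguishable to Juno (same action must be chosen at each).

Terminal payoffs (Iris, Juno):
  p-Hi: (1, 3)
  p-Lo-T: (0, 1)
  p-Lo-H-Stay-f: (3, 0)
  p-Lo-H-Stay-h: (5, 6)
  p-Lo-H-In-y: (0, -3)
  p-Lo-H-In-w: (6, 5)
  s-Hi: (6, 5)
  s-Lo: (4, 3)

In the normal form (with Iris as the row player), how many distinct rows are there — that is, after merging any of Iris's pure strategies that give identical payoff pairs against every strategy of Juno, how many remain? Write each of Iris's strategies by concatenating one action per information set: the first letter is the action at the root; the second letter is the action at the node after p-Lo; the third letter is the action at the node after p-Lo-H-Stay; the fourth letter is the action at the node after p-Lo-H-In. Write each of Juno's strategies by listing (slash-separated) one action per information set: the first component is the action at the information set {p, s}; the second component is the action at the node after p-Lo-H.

6

Iris has 16 pure strategies: pTfy, pTfw, pThy, pThw, pHfy, pHfw, pHhy, pHhw, sTfy, sTfw, sThy, sThw, sHfy, sHfw, sHhy, sHhw. Columns: Hi/Stay, Hi/In, Lo/Stay, Lo/In.
{pTfy, pTfw, pThy, pThw} → row (1,3) (1,3) (0,1) (0,1)
{pHfy} → row (1,3) (1,3) (3,0) (0,-3)
{pHfw} → row (1,3) (1,3) (3,0) (6,5)
{pHhy} → row (1,3) (1,3) (5,6) (0,-3)
{pHhw} → row (1,3) (1,3) (5,6) (6,5)
{sTfy, sTfw, sThy, sThw, sHfy, sHfw, sHhy, sHhw} → row (6,5) (6,5) (4,3) (4,3)
That's 6 distinct rows out of 16 strategies.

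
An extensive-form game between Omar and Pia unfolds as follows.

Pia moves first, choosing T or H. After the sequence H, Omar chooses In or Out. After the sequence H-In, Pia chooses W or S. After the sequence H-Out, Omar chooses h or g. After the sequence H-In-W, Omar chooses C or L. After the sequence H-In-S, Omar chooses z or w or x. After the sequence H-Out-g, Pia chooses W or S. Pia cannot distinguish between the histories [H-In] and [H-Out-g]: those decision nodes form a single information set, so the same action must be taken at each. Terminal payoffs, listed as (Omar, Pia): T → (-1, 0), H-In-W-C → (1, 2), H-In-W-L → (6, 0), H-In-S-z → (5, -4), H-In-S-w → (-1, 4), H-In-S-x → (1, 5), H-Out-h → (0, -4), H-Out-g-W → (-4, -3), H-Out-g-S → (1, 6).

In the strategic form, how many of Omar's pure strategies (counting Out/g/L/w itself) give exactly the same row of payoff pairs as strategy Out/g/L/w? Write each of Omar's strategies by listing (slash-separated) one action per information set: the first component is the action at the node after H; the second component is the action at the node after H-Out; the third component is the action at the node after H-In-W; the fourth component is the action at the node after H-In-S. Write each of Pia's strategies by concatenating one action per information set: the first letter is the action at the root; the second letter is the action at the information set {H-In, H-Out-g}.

6

Row for Out/g/L/w (columns TW, TS, HW, HS): (-1,0) (-1,0) (-4,-3) (1,6).
Under Out/g/L/w, Omar's choice at the node after H-In-W and at the node after H-In-S can never be reached regardless of what Pia does, so varying those choices leaves every outcome unchanged.
Holding the reachable choices fixed and varying the unreachable ones freely already gives 2 × 3 = 6 equivalent strategies.
No other strategy reproduces this row, so those 6 are the full class: Out/g/C/z, Out/g/C/w, Out/g/C/x, Out/g/L/z, Out/g/L/w, Out/g/L/x.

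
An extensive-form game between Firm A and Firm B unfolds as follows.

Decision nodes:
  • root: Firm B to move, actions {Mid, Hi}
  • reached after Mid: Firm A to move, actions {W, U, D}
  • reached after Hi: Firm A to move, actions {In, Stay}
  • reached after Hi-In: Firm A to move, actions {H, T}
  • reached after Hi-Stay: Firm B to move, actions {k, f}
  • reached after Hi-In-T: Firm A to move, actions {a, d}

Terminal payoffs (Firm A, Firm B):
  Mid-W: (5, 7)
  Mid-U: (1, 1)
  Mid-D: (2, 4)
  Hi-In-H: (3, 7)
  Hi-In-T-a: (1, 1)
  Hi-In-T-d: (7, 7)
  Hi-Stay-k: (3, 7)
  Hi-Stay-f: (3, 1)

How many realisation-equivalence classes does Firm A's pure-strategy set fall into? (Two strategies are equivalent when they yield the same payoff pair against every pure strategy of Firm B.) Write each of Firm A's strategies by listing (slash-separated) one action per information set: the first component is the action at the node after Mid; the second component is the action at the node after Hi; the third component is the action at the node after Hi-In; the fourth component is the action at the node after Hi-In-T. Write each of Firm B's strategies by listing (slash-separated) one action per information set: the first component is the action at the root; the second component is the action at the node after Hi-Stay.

12

Firm A has 24 pure strategies: W/In/H/a, W/In/H/d, W/In/T/a, W/In/T/d, W/Stay/H/a, W/Stay/H/d, W/Stay/T/a, W/Stay/T/d, U/In/H/a, U/In/H/d, U/In/T/a, U/In/T/d, U/Stay/H/a, U/Stay/H/d, U/Stay/T/a, U/Stay/T/d, D/In/H/a, D/In/H/d, D/In/T/a, D/In/T/d, D/Stay/H/a, D/Stay/H/d, D/Stay/T/a, D/Stay/T/d. Columns: Mid/k, Mid/f, Hi/k, Hi/f.
{W/In/H/a, W/In/H/d} → row (5,7) (5,7) (3,7) (3,7)
{W/In/T/a} → row (5,7) (5,7) (1,1) (1,1)
{W/In/T/d} → row (5,7) (5,7) (7,7) (7,7)
{W/Stay/H/a, W/Stay/H/d, W/Stay/T/a, W/Stay/T/d} → row (5,7) (5,7) (3,7) (3,1)
{U/In/H/a, U/In/H/d} → row (1,1) (1,1) (3,7) (3,7)
{U/In/T/a} → row (1,1) (1,1) (1,1) (1,1)
{U/In/T/d} → row (1,1) (1,1) (7,7) (7,7)
{U/Stay/H/a, U/Stay/H/d, U/Stay/T/a, U/Stay/T/d} → row (1,1) (1,1) (3,7) (3,1)
{D/In/H/a, D/In/H/d} → row (2,4) (2,4) (3,7) (3,7)
{D/In/T/a} → row (2,4) (2,4) (1,1) (1,1)
{D/In/T/d} → row (2,4) (2,4) (7,7) (7,7)
{D/Stay/H/a, D/Stay/H/d, D/Stay/T/a, D/Stay/T/d} → row (2,4) (2,4) (3,7) (3,1)
That's 12 distinct rows out of 24 strategies.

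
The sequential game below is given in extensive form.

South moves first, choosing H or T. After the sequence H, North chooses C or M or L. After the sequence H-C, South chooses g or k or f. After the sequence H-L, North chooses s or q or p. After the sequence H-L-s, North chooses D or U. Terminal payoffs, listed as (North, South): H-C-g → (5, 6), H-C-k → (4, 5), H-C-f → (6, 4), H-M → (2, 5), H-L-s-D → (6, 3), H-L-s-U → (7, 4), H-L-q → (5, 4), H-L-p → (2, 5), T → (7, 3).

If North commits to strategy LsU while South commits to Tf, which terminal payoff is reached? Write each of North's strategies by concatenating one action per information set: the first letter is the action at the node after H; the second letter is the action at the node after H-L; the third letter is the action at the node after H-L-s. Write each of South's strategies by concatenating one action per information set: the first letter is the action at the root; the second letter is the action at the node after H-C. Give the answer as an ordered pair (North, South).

(7, 3)

Trace the play path from the root:
  South plays T
→ terminal payoff (7, 3).
(North's choice at the node after H is never reached on this path, so it doesn't affect the outcome.)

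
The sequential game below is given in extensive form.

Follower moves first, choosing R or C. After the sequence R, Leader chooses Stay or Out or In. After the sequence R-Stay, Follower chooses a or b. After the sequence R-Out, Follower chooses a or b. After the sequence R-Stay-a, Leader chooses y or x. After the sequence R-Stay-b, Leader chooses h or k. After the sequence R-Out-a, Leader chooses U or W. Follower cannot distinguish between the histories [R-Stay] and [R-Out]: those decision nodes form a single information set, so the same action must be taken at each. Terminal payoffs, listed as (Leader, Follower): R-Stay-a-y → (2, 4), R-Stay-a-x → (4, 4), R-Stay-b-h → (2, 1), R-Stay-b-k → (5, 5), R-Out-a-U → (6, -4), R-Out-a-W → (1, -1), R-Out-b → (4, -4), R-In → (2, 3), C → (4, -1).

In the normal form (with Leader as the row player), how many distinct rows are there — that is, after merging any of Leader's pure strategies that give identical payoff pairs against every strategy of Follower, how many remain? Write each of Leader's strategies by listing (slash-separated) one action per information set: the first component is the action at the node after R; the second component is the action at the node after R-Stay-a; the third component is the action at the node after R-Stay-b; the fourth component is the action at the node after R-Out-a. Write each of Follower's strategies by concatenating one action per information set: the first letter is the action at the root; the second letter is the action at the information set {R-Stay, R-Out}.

Leader has 24 pure strategies: Stay/y/h/U, Stay/y/h/W, Stay/y/k/U, Stay/y/k/W, Stay/x/h/U, Stay/x/h/W, Stay/x/k/U, Stay/x/k/W, Out/y/h/U, Out/y/h/W, Out/y/k/U, Out/y/k/W, Out/x/h/U, Out/x/h/W, Out/x/k/U, Out/x/k/W, In/y/h/U, In/y/h/W, In/y/k/U, In/y/k/W, In/x/h/U, In/x/h/W, In/x/k/U, In/x/k/W. Columns: Ra, Rb, Ca, Cb.
{Stay/y/h/U, Stay/y/h/W} → row (2,4) (2,1) (4,-1) (4,-1)
{Stay/y/k/U, Stay/y/k/W} → row (2,4) (5,5) (4,-1) (4,-1)
{Stay/x/h/U, Stay/x/h/W} → row (4,4) (2,1) (4,-1) (4,-1)
{Stay/x/k/U, Stay/x/k/W} → row (4,4) (5,5) (4,-1) (4,-1)
{Out/y/h/U, Out/y/k/U, Out/x/h/U, Out/x/k/U} → row (6,-4) (4,-4) (4,-1) (4,-1)
{Out/y/h/W, Out/y/k/W, Out/x/h/W, Out/x/k/W} → row (1,-1) (4,-4) (4,-1) (4,-1)
{In/y/h/U, In/y/h/W, In/y/k/U, In/y/k/W, In/x/h/U, In/x/h/W, In/x/k/U, In/x/k/W} → row (2,3) (2,3) (4,-1) (4,-1)
That's 7 distinct rows out of 24 strategies.

7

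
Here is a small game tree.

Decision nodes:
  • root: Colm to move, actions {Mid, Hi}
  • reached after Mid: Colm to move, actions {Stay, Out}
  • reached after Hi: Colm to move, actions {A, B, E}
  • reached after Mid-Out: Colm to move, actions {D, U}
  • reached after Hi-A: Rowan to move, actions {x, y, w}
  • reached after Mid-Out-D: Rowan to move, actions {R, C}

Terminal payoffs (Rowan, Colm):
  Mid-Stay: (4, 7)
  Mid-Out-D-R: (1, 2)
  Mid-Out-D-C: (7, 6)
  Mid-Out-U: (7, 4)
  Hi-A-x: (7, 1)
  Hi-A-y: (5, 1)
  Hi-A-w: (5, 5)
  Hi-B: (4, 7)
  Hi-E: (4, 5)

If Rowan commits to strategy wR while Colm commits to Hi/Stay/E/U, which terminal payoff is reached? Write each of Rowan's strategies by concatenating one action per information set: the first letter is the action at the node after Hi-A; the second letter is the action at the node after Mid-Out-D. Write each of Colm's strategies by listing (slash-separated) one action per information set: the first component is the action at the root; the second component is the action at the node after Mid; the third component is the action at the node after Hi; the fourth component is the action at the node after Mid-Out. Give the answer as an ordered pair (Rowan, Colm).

Trace the play path from the root:
  Colm plays Hi
  Colm plays E at [Hi]
→ terminal payoff (4, 5).
(Rowan's choice at the node after Hi-A is never reached on this path, so it doesn't affect the outcome.)

(4, 5)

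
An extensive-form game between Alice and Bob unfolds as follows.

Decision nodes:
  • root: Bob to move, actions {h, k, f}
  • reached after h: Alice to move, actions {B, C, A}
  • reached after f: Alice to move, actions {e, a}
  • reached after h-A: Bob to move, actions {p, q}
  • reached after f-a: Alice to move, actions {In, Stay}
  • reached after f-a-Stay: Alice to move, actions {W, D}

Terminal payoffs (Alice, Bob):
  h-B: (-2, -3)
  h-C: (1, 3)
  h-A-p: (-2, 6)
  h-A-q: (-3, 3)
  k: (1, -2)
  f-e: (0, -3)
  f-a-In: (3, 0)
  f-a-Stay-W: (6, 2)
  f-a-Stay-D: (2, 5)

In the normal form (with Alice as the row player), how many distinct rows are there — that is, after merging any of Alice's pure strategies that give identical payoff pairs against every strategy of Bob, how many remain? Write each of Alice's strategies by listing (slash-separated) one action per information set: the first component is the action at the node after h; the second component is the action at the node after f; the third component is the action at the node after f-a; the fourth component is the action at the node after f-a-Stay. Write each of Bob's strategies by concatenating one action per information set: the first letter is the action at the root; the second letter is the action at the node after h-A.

Alice has 24 pure strategies: B/e/In/W, B/e/In/D, B/e/Stay/W, B/e/Stay/D, B/a/In/W, B/a/In/D, B/a/Stay/W, B/a/Stay/D, C/e/In/W, C/e/In/D, C/e/Stay/W, C/e/Stay/D, C/a/In/W, C/a/In/D, C/a/Stay/W, C/a/Stay/D, A/e/In/W, A/e/In/D, A/e/Stay/W, A/e/Stay/D, A/a/In/W, A/a/In/D, A/a/Stay/W, A/a/Stay/D. Columns: hp, hq, kp, kq, fp, fq.
{B/e/In/W, B/e/In/D, B/e/Stay/W, B/e/Stay/D} → row (-2,-3) (-2,-3) (1,-2) (1,-2) (0,-3) (0,-3)
{B/a/In/W, B/a/In/D} → row (-2,-3) (-2,-3) (1,-2) (1,-2) (3,0) (3,0)
{B/a/Stay/W} → row (-2,-3) (-2,-3) (1,-2) (1,-2) (6,2) (6,2)
{B/a/Stay/D} → row (-2,-3) (-2,-3) (1,-2) (1,-2) (2,5) (2,5)
{C/e/In/W, C/e/In/D, C/e/Stay/W, C/e/Stay/D} → row (1,3) (1,3) (1,-2) (1,-2) (0,-3) (0,-3)
{C/a/In/W, C/a/In/D} → row (1,3) (1,3) (1,-2) (1,-2) (3,0) (3,0)
{C/a/Stay/W} → row (1,3) (1,3) (1,-2) (1,-2) (6,2) (6,2)
{C/a/Stay/D} → row (1,3) (1,3) (1,-2) (1,-2) (2,5) (2,5)
{A/e/In/W, A/e/In/D, A/e/Stay/W, A/e/Stay/D} → row (-2,6) (-3,3) (1,-2) (1,-2) (0,-3) (0,-3)
{A/a/In/W, A/a/In/D} → row (-2,6) (-3,3) (1,-2) (1,-2) (3,0) (3,0)
{A/a/Stay/W} → row (-2,6) (-3,3) (1,-2) (1,-2) (6,2) (6,2)
{A/a/Stay/D} → row (-2,6) (-3,3) (1,-2) (1,-2) (2,5) (2,5)
That's 12 distinct rows out of 24 strategies.

12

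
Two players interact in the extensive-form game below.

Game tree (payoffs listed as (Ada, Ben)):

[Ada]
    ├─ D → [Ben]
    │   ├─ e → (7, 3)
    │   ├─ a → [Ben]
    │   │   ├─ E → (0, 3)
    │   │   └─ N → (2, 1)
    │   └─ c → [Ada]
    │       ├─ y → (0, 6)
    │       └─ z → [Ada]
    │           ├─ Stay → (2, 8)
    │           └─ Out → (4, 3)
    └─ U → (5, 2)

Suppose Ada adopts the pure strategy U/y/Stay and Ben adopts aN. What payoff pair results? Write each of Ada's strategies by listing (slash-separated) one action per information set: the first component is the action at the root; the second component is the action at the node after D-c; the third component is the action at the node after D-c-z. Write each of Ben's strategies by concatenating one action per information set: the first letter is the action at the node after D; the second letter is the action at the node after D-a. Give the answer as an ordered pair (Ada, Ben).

(5, 2)

Trace the play path from the root:
  Ada plays U
→ terminal payoff (5, 2).
(Ada's choice at the node after D-c is never reached on this path, so it doesn't affect the outcome.)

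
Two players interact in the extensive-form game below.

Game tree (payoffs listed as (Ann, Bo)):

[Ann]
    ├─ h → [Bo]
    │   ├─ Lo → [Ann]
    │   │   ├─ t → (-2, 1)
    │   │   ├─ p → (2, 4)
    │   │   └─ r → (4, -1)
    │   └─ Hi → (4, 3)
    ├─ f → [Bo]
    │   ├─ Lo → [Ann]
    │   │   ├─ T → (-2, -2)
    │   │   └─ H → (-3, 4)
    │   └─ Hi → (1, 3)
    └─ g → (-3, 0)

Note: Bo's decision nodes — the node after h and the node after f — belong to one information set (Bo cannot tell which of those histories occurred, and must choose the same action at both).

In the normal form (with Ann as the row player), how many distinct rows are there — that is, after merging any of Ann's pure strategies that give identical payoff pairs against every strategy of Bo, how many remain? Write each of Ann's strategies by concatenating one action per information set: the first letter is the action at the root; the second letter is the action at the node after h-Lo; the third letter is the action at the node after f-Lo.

Ann has 18 pure strategies: htT, htH, hpT, hpH, hrT, hrH, ftT, ftH, fpT, fpH, frT, frH, gtT, gtH, gpT, gpH, grT, grH. Columns: Lo, Hi.
{htT, htH} → row (-2,1) (4,3)
{hpT, hpH} → row (2,4) (4,3)
{hrT, hrH} → row (4,-1) (4,3)
{ftT, fpT, frT} → row (-2,-2) (1,3)
{ftH, fpH, frH} → row (-3,4) (1,3)
{gtT, gtH, gpT, gpH, grT, grH} → row (-3,0) (-3,0)
That's 6 distinct rows out of 18 strategies.

6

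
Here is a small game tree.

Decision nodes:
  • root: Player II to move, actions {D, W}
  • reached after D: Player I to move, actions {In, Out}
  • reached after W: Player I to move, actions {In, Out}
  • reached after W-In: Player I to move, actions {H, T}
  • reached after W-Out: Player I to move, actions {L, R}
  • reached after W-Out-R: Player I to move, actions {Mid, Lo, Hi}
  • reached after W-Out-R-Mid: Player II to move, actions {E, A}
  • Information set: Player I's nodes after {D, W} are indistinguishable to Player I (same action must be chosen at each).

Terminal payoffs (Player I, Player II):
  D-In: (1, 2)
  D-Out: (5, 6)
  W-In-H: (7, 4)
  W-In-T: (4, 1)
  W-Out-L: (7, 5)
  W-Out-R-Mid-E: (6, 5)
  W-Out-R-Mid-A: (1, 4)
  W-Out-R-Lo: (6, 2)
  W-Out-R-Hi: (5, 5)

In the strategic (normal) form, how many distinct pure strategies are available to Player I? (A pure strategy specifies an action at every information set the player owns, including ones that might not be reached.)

Player I owns the information set {D, W} with actions {In, Out} — two choices.
Player I owns the node after W-In with actions {H, T} — two choices.
Player I owns the node after W-Out with actions {L, R} — two choices.
Player I owns the node after W-Out-R with actions {Mid, Lo, Hi} — three choices.
A pure strategy fixes one action at each information set independently, so the count is the product 2 × 2 × 2 × 3 = 24.

24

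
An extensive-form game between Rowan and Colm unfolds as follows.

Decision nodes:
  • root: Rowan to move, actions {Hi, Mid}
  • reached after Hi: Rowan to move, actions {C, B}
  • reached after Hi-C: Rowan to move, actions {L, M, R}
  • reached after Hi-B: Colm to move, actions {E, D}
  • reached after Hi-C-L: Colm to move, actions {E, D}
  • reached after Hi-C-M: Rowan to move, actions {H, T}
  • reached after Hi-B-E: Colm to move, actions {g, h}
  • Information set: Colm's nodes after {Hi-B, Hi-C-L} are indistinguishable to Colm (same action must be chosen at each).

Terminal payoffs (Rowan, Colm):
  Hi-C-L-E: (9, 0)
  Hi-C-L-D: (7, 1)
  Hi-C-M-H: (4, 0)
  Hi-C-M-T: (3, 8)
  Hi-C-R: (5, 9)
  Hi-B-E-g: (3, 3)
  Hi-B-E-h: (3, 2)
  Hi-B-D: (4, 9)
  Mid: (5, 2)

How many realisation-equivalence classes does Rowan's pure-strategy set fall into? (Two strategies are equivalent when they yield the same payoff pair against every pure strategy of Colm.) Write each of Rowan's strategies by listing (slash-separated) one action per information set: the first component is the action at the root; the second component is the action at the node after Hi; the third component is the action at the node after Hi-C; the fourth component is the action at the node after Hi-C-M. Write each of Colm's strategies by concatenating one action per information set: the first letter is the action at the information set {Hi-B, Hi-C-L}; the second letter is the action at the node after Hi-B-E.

6

Rowan has 24 pure strategies: Hi/C/L/H, Hi/C/L/T, Hi/C/M/H, Hi/C/M/T, Hi/C/R/H, Hi/C/R/T, Hi/B/L/H, Hi/B/L/T, Hi/B/M/H, Hi/B/M/T, Hi/B/R/H, Hi/B/R/T, Mid/C/L/H, Mid/C/L/T, Mid/C/M/H, Mid/C/M/T, Mid/C/R/H, Mid/C/R/T, Mid/B/L/H, Mid/B/L/T, Mid/B/M/H, Mid/B/M/T, Mid/B/R/H, Mid/B/R/T. Columns: Eg, Eh, Dg, Dh.
{Hi/C/L/H, Hi/C/L/T} → row (9,0) (9,0) (7,1) (7,1)
{Hi/C/M/H} → row (4,0) (4,0) (4,0) (4,0)
{Hi/C/M/T} → row (3,8) (3,8) (3,8) (3,8)
{Hi/C/R/H, Hi/C/R/T} → row (5,9) (5,9) (5,9) (5,9)
{Hi/B/L/H, Hi/B/L/T, Hi/B/M/H, Hi/B/M/T, Hi/B/R/H, Hi/B/R/T} → row (3,3) (3,2) (4,9) (4,9)
{Mid/C/L/H, Mid/C/L/T, Mid/C/M/H, Mid/C/M/T, Mid/C/R/H, Mid/C/R/T, Mid/B/L/H, Mid/B/L/T, Mid/B/M/H, Mid/B/M/T, Mid/B/R/H, Mid/B/R/T} → row (5,2) (5,2) (5,2) (5,2)
That's 6 distinct rows out of 24 strategies.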